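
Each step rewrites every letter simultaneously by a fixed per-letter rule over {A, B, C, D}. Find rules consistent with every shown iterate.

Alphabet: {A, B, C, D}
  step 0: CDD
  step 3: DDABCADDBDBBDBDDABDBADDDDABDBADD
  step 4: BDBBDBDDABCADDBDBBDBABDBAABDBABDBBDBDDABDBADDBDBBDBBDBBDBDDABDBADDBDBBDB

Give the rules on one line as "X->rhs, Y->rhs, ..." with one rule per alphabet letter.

A->DD, B->A, C->BCA, D->BDB

  step 3 ⇒ step 4: DDABCADDBDBBDBDDABDBADDDDABDBADD ⇒ BDB·BDB·DD·A·BCA·DD·BDB·BDB·A·BDB·A·A·BDB·A·BDB·BDB·DD·A·BDB·A·DD·BDB·BDB·BDB·BDB·DD·A·BDB·A·DD·BDB·BDB
    A ↦ DD
    B ↦ A
    C ↦ BCA
    D ↦ BDB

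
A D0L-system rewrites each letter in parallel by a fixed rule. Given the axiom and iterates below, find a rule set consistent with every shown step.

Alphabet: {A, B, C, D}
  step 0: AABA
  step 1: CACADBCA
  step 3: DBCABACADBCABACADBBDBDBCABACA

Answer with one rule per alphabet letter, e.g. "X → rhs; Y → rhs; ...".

A->CA, B->DB, C->BA, D->B

  step 0 ⇒ step 1: AABA ⇒ CA·CA·DB·CA
    A ↦ CA
    B ↦ DB
    C ↦ BA  (constrained at step 1)
    D ↦ B  (constrained at step 1)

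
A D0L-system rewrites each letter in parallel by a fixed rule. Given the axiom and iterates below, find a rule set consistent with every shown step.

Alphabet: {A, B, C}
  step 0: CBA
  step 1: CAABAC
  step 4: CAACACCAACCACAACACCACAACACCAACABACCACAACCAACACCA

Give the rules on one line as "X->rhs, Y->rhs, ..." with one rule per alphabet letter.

A->AC, B->AB, C->CA

  step 0 ⇒ step 1: CBA ⇒ CA·AB·AC
    A ↦ AC
    B ↦ AB
    C ↦ CA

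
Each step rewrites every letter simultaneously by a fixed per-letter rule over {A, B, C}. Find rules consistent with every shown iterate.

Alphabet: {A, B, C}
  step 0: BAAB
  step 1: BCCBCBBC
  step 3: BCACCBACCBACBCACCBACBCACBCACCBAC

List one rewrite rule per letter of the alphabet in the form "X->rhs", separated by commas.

A->CB, B->BC, C->AC

  step 0 ⇒ step 1: BAAB ⇒ BC·CB·CB·BC
    A ↦ CB
    B ↦ BC
    C ↦ AC  (constrained at step 1)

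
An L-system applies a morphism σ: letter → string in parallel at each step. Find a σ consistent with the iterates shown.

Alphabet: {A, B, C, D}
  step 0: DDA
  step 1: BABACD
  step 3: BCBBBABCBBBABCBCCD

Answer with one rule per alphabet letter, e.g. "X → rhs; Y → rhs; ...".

  step 0 ⇒ step 1: DDA ⇒ BA·BA·CD
    A ↦ CD
    D ↦ BA
    B ↦ BC  (constrained at step 1)
    C ↦ B  (constrained at step 1)

A->CD, B->BC, C->B, D->BA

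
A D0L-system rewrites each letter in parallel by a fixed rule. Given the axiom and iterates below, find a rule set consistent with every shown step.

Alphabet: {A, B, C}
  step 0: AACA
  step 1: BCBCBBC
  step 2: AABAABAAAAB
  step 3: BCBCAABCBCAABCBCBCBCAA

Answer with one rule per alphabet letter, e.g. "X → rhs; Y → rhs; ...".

  step 2 ⇒ step 3: AABAABAAAAB ⇒ BC·BC·AA·BC·BC·AA·BC·BC·BC·BC·AA
    A ↦ BC
    B ↦ AA
  step 0 ⇒ step 1: AACA ⇒ BC·BC·B·BC
    C ↦ B

A->BC, B->AA, C->B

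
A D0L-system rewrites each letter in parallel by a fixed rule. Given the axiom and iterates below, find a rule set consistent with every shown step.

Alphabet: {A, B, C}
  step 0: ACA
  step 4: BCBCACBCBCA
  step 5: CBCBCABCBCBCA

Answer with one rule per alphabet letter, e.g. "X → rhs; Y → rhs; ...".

  step 4 ⇒ step 5: BCBCACBCBCA ⇒ C·B·C·B·CA·B·C·B·C·B·CA
    A ↦ CA
    B ↦ C
    C ↦ B

A->CA, B->C, C->B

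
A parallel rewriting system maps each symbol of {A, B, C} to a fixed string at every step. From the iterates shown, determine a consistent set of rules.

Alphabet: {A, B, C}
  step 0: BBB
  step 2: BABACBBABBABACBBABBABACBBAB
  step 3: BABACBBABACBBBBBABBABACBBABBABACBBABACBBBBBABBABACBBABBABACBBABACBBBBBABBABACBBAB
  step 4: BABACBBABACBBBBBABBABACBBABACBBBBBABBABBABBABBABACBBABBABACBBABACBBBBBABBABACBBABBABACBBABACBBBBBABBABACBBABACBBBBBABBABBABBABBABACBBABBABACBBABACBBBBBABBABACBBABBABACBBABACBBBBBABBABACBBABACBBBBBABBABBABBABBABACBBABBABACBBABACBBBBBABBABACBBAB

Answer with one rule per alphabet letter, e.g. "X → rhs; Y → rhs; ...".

  step 3 ⇒ step 4: BABACBBABACBBBBBABBABACBBABBABACBBABACBBBBBABBABACBBABBABACBBABACBBBBBABBABACBBAB ⇒ BAB·ACB·BAB·ACB·BBB·BAB·BAB·ACB·BAB·ACB·BBB·BAB·BAB·BAB·BAB·BAB·ACB·BAB·BAB·ACB·BAB·ACB·BBB·BAB·BAB·ACB·BAB·BAB·ACB·BAB·ACB·BBB·BAB·BAB·ACB·BAB·ACB·BBB·BAB·BAB·BAB·BAB·BAB·ACB·BAB·BAB·ACB·BAB·ACB·BBB·BAB·BAB·ACB·BAB·BAB·ACB·BAB·ACB·BBB·BAB·BAB·ACB·BAB·ACB·BBB·BAB·BAB·BAB·BAB·BAB·ACB·BAB·BAB·ACB·BAB·ACB·BBB·BAB·BAB·ACB·BAB
    A ↦ ACB
    B ↦ BAB
    C ↦ BBB

A->ACB, B->BAB, C->BBB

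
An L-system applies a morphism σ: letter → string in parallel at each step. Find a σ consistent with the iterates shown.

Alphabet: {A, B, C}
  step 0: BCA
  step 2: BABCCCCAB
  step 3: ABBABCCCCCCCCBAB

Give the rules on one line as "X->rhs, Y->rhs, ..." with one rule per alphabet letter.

  step 2 ⇒ step 3: BABCCCCAB ⇒ AB·B·AB·CC·CC·CC·CC·B·AB
    A ↦ B
    B ↦ AB
    C ↦ CC

A->B, B->AB, C->CC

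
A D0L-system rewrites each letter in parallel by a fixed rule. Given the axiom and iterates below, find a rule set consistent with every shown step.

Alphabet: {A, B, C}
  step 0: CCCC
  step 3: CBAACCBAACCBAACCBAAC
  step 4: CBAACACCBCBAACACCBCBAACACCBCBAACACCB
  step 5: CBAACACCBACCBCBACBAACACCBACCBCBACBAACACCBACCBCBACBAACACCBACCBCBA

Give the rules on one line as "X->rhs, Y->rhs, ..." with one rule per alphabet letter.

  step 4 ⇒ step 5: CBAACACCBCBAACACCBCBAACACCBCBAACACCB ⇒ CB·A·AC·AC·CB·AC·CB·CB·A·CB·A·AC·AC·CB·AC·CB·CB·A·CB·A·AC·AC·CB·AC·CB·CB·A·CB·A·AC·AC·CB·AC·CB·CB·A
    A ↦ AC
    B ↦ A
    C ↦ CB

A->AC, B->A, C->CB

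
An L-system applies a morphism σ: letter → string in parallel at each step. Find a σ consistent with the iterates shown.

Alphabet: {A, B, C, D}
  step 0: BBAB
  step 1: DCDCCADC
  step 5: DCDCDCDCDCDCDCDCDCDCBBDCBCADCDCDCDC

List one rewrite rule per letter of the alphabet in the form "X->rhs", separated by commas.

  step 0 ⇒ step 1: BBAB ⇒ DC·DC·CA·DC
    A ↦ CA
    B ↦ DC
    C ↦ B  (constrained at step 1)
    D ↦ B  (constrained at step 1)

A->CA, B->DC, C->B, D->B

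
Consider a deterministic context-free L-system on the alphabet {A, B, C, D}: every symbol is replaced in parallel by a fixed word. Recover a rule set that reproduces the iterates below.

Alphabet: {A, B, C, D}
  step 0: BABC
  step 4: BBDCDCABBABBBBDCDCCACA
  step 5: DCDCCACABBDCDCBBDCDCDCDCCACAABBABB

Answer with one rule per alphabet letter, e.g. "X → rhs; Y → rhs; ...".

A->BB, B->DC, C->A, D->C

  step 4 ⇒ step 5: BBDCDCABBABBBBDCDCCACA ⇒ DC·DC·C·A·C·A·BB·DC·DC·BB·DC·DC·DC·DC·C·A·C·A·A·BB·A·BB
    A ↦ BB
    B ↦ DC
    C ↦ A
    D ↦ C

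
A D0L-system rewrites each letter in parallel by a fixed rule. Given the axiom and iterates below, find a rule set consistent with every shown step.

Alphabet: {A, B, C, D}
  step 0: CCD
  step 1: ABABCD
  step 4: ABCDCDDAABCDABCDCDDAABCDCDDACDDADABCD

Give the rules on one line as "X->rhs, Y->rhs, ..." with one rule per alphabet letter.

A->DA, B->D, C->AB, D->CD

  step 0 ⇒ step 1: CCD ⇒ AB·AB·CD
    C ↦ AB
    D ↦ CD
    A ↦ DA  (constrained at step 1)
    B ↦ D  (constrained at step 1)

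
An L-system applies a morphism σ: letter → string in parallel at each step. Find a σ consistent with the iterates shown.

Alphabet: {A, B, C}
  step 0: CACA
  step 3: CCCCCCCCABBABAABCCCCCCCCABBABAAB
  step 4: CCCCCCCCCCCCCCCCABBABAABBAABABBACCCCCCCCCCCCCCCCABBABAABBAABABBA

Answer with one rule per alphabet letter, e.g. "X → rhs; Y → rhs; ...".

A->AB, B->BA, C->CC

  step 3 ⇒ step 4: CCCCCCCCABBABAABCCCCCCCCABBABAAB ⇒ CC·CC·CC·CC·CC·CC·CC·CC·AB·BA·BA·AB·BA·AB·AB·BA·CC·CC·CC·CC·CC·CC·CC·CC·AB·BA·BA·AB·BA·AB·AB·BA
    A ↦ AB
    B ↦ BA
    C ↦ CC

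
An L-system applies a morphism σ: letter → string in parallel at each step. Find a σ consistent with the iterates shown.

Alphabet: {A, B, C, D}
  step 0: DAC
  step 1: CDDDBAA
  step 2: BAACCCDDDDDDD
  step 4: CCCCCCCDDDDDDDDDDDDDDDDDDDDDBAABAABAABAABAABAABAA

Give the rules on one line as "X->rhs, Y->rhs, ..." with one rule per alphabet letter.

  step 1 ⇒ step 2: CDDDBAA ⇒ BAA·C·C·C·D·DDD·DDD
    A ↦ DDD
    B ↦ D
    C ↦ BAA
    D ↦ C

A->DDD, B->D, C->BAA, D->C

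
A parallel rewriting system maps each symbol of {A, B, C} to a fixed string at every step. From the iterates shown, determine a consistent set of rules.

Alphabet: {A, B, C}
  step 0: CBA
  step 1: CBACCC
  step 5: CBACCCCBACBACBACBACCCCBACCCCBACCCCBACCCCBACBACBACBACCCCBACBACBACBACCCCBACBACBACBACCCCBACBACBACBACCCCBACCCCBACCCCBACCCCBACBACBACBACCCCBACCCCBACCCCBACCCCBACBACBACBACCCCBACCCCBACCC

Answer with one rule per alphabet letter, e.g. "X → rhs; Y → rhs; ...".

  step 0 ⇒ step 1: CBA ⇒ CBA·CC·C
    A ↦ C
    B ↦ CC
    C ↦ CBA

A->C, B->CC, C->CBA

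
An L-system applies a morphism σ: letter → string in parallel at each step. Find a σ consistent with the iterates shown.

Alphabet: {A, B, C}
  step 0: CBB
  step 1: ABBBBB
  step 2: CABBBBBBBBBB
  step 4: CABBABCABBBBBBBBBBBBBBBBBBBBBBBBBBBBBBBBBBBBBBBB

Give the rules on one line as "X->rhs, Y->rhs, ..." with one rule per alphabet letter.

  step 1 ⇒ step 2: ABBBBB ⇒ CA·BB·BB·BB·BB·BB
    A ↦ CA
    B ↦ BB
  step 0 ⇒ step 1: CBB ⇒ AB·BB·BB
    C ↦ AB

A->CA, B->BB, C->AB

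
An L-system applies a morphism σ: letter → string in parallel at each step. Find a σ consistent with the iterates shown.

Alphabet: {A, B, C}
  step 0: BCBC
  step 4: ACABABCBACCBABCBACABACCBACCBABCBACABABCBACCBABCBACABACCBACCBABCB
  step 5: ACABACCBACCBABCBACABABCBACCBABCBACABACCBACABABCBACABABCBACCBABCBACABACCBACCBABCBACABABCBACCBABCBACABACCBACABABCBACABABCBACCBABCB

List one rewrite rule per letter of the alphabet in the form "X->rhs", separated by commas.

A->AC, B->CB, C->AB

  step 4 ⇒ step 5: ACABABCBACCBABCBACABACCBACCBABCBACABABCBACCBABCBACABACCBACCBABCB ⇒ AC·AB·AC·CB·AC·CB·AB·CB·AC·AB·AB·CB·AC·CB·AB·CB·AC·AB·AC·CB·AC·AB·AB·CB·AC·AB·AB·CB·AC·CB·AB·CB·AC·AB·AC·CB·AC·CB·AB·CB·AC·AB·AB·CB·AC·CB·AB·CB·AC·AB·AC·CB·AC·AB·AB·CB·AC·AB·AB·CB·AC·CB·AB·CB
    A ↦ AC
    B ↦ CB
    C ↦ AB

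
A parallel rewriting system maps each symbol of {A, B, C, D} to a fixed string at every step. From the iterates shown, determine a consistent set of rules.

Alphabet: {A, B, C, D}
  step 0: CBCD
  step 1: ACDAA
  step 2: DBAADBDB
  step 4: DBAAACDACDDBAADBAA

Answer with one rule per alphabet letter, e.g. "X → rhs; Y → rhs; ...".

  step 1 ⇒ step 2: ACDAA ⇒ DB·A·A·DB·DB
    A ↦ DB
    C ↦ A
    D ↦ A
  step 0 ⇒ step 1: CBCD ⇒ A·CD·A·A
    B ↦ CD

A->DB, B->CD, C->A, D->A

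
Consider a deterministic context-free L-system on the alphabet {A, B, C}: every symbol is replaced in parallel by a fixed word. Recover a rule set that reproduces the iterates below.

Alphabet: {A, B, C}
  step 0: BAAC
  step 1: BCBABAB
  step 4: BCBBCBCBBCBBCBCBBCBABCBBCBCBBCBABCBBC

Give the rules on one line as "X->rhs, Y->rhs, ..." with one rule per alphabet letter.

A->BA, B->BC, C->B

  step 0 ⇒ step 1: BAAC ⇒ BC·BA·BA·B
    A ↦ BA
    B ↦ BC
    C ↦ B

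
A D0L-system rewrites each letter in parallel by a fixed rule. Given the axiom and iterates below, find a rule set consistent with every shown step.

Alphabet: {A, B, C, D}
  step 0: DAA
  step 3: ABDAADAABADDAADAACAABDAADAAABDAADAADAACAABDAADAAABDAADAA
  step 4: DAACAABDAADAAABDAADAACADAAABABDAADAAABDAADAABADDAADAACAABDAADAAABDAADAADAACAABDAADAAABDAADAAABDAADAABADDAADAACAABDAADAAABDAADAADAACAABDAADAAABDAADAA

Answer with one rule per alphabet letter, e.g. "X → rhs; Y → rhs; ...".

A->DAA, B->CA, C->BAD, D->AB

  step 3 ⇒ step 4: ABDAADAABADDAADAACAABDAADAAABDAADAADAACAABDAADAAABDAADAA ⇒ DAA·CA·AB·DAA·DAA·AB·DAA·DAA·CA·DAA·AB·AB·DAA·DAA·AB·DAA·DAA·BAD·DAA·DAA·CA·AB·DAA·DAA·AB·DAA·DAA·DAA·CA·AB·DAA·DAA·AB·DAA·DAA·AB·DAA·DAA·BAD·DAA·DAA·CA·AB·DAA·DAA·AB·DAA·DAA·DAA·CA·AB·DAA·DAA·AB·DAA·DAA
    A ↦ DAA
    B ↦ CA
    C ↦ BAD
    D ↦ AB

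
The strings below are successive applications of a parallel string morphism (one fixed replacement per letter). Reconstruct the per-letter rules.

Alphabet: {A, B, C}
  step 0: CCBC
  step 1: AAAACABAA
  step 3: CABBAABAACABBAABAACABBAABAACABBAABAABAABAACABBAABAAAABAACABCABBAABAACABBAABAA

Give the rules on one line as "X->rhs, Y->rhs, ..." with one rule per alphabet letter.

  step 0 ⇒ step 1: CCBC ⇒ AA·AA·CAB·AA
    B ↦ CAB
    C ↦ AA
    A ↦ BAA  (constrained at step 1)

A->BAA, B->CAB, C->AA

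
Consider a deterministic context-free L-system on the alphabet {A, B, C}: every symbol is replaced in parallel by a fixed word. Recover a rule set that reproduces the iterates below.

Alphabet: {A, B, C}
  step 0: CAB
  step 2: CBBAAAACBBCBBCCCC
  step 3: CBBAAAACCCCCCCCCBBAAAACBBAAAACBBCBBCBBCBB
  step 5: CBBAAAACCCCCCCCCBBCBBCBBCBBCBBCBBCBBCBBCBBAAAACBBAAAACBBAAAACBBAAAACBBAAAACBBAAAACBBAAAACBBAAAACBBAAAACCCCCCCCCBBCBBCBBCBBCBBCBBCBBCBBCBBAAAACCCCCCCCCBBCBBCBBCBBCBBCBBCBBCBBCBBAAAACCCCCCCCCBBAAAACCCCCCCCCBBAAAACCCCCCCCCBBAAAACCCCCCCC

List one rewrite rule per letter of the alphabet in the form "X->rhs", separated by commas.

  step 2 ⇒ step 3: CBBAAAACBBCBBCCCC ⇒ CBB·AA·AA·CC·CC·CC·CC·CBB·AA·AA·CBB·AA·AA·CBB·CBB·CBB·CBB
    A ↦ CC
    B ↦ AA
    C ↦ CBB

A->CC, B->AA, C->CBB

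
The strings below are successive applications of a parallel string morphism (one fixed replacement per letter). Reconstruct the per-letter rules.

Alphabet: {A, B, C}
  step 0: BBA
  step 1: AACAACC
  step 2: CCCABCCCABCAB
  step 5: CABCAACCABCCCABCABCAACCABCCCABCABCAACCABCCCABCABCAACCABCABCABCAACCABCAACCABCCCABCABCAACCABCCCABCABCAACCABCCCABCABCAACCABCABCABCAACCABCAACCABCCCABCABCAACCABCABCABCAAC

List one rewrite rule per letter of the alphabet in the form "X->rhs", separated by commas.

A->C, B->AAC, C->CAB

  step 1 ⇒ step 2: AACAACC ⇒ C·C·CAB·C·C·CAB·CAB
    A ↦ C
    C ↦ CAB
  step 0 ⇒ step 1: BBA ⇒ AAC·AAC·C
    B ↦ AAC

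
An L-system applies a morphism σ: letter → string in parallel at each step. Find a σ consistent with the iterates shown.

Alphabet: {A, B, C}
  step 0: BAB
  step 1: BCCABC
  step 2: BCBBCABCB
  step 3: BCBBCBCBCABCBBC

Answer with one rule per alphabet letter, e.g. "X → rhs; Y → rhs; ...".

A->CA, B->BC, C->B

  step 2 ⇒ step 3: BCBBCABCB ⇒ BC·B·BC·BC·B·CA·BC·B·BC
    A ↦ CA
    B ↦ BC
    C ↦ B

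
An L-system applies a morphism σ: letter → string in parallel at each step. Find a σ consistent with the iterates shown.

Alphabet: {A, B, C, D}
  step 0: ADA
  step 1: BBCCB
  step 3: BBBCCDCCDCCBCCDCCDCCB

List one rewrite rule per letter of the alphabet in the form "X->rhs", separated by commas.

  step 0 ⇒ step 1: ADA ⇒ B·BCC·B
    A ↦ B
    D ↦ BCC
    B ↦ A  (constrained at step 1)
    C ↦ DCC  (constrained at step 1)

A->B, B->A, C->DCC, D->BCC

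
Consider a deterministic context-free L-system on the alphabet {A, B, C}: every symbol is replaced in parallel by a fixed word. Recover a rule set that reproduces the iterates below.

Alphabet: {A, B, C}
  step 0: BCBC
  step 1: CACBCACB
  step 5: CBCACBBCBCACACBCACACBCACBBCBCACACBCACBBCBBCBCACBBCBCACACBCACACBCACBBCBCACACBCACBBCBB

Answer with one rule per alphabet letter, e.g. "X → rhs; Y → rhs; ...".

  step 0 ⇒ step 1: BCBC ⇒ CA·CB·CA·CB
    B ↦ CA
    C ↦ CB
    A ↦ B  (constrained at step 1)

A->B, B->CA, C->CB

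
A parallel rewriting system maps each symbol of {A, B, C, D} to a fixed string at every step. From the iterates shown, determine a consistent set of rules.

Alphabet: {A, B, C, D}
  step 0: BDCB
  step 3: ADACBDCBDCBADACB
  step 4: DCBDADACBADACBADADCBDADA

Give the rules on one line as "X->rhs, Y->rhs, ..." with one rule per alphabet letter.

  step 3 ⇒ step 4: ADACBDCBDCBADACB ⇒ D·CB·D·A·DA·CB·A·DA·CB·A·DA·D·CB·D·A·DA
    A ↦ D
    B ↦ DA
    C ↦ A
    D ↦ CB

A->D, B->DA, C->A, D->CB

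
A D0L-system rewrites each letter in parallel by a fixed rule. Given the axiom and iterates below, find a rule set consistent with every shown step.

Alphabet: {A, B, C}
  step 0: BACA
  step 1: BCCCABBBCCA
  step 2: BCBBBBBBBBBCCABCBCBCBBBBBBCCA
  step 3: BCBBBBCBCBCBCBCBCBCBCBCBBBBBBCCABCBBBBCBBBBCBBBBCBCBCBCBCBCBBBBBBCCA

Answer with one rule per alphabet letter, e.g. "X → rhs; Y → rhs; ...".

  step 2 ⇒ step 3: BCBBBBBBBBBCCABCBCBCBBBBBBCCA ⇒ BC·BBB·BC·BC·BC·BC·BC·BC·BC·BC·BC·BBB·BBB·CCA·BC·BBB·BC·BBB·BC·BBB·BC·BC·BC·BC·BC·BC·BBB·BBB·CCA
    A ↦ CCA
    B ↦ BC
    C ↦ BBB

A->CCA, B->BC, C->BBB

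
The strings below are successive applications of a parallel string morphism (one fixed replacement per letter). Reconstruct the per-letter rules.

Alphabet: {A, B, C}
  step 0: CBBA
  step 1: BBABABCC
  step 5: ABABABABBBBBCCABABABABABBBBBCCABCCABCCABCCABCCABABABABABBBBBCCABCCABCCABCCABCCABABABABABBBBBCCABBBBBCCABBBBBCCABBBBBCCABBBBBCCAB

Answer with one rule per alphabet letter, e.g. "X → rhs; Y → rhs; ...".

A->CC, B->AB, C->BB

  step 0 ⇒ step 1: CBBA ⇒ BB·AB·AB·CC
    A ↦ CC
    B ↦ AB
    C ↦ BB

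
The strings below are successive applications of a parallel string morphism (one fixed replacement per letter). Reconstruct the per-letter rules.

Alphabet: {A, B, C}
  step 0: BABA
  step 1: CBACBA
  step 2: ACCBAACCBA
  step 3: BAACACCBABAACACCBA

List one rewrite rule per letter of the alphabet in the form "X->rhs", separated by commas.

A->BA, B->C, C->AC

  step 2 ⇒ step 3: ACCBAACCBA ⇒ BA·AC·AC·C·BA·BA·AC·AC·C·BA
    A ↦ BA
    B ↦ C
    C ↦ AC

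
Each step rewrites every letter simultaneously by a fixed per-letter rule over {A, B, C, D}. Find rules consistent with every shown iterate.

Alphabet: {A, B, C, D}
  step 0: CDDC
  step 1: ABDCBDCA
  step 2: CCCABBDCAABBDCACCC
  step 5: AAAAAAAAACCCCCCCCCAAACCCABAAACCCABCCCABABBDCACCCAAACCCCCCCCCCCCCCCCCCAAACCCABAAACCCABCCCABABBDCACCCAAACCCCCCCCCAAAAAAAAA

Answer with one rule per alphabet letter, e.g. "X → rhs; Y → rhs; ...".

  step 1 ⇒ step 2: ABDCBDCA ⇒ CCC·AB·BDC·A·AB·BDC·A·CCC
    A ↦ CCC
    B ↦ AB
    C ↦ A
    D ↦ BDC

A->CCC, B->AB, C->A, D->BDC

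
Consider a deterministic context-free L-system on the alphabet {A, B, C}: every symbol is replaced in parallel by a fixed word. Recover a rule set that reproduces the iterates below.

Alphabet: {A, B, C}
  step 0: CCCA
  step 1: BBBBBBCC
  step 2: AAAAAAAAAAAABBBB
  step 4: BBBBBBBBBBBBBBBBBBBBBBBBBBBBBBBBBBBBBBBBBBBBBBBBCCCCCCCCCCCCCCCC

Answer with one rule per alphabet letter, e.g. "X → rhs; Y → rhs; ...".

A->CC, B->AA, C->BB

  step 1 ⇒ step 2: BBBBBBCC ⇒ AA·AA·AA·AA·AA·AA·BB·BB
    B ↦ AA
    C ↦ BB
  step 0 ⇒ step 1: CCCA ⇒ BB·BB·BB·CC
    A ↦ CC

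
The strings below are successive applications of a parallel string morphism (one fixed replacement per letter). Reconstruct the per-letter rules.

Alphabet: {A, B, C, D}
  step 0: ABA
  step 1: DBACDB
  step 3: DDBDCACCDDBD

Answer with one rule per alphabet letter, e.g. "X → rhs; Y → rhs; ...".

  step 0 ⇒ step 1: ABA ⇒ DB·AC·DB
    A ↦ DB
    B ↦ AC
    C ↦ D  (constrained at step 1)
    D ↦ C  (constrained at step 1)

A->DB, B->AC, C->D, D->C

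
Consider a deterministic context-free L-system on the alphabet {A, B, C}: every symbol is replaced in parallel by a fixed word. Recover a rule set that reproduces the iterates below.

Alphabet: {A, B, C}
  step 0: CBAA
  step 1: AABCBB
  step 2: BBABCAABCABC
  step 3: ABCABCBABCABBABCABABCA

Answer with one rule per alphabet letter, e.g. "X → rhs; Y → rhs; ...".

A->B, B->ABC, C->A

  step 2 ⇒ step 3: BBABCAABCABC ⇒ ABC·ABC·B·ABC·A·B·B·ABC·A·B·ABC·A
    A ↦ B
    B ↦ ABC
    C ↦ A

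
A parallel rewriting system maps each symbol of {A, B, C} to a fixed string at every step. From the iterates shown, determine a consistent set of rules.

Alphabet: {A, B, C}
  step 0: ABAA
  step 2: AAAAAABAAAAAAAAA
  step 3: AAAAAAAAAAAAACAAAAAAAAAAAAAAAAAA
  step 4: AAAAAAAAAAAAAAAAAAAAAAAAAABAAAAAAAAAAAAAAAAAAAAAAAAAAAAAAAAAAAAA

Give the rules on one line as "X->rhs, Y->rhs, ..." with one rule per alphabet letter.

A->AA, B->AC, C->BA

  step 3 ⇒ step 4: AAAAAAAAAAAAACAAAAAAAAAAAAAAAAAA ⇒ AA·AA·AA·AA·AA·AA·AA·AA·AA·AA·AA·AA·AA·BA·AA·AA·AA·AA·AA·AA·AA·AA·AA·AA·AA·AA·AA·AA·AA·AA·AA·AA
    A ↦ AA
    C ↦ BA
  step 2 ⇒ step 3: AAAAAABAAAAAAAAA ⇒ AA·AA·AA·AA·AA·AA·AC·AA·AA·AA·AA·AA·AA·AA·AA·AA
    B ↦ AC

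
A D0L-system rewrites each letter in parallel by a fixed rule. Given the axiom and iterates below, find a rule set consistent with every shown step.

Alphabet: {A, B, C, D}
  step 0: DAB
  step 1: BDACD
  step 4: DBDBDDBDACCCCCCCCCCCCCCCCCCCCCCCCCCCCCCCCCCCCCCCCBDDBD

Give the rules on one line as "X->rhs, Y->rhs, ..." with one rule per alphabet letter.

A->AC, B->D, C->CCC, D->BD

  step 0 ⇒ step 1: DAB ⇒ BD·AC·D
    A ↦ AC
    B ↦ D
    D ↦ BD
    C ↦ CCC  (constrained at step 1)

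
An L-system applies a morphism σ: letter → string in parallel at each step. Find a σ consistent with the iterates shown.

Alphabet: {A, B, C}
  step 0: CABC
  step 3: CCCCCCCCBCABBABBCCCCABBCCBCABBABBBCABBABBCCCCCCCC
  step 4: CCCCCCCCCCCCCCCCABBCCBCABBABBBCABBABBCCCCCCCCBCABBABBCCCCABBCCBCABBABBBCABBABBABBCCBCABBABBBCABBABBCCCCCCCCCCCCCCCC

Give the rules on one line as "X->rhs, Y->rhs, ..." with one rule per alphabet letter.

  step 3 ⇒ step 4: CCCCCCCCBCABBABBCCCCABBCCBCABBABBBCABBABBCCCCCCCC ⇒ CC·CC·CC·CC·CC·CC·CC·CC·ABB·CC·BC·ABB·ABB·BC·ABB·ABB·CC·CC·CC·CC·BC·ABB·ABB·CC·CC·ABB·CC·BC·ABB·ABB·BC·ABB·ABB·ABB·CC·BC·ABB·ABB·BC·ABB·ABB·CC·CC·CC·CC·CC·CC·CC·CC
    A ↦ BC
    B ↦ ABB
    C ↦ CC

A->BC, B->ABB, C->CC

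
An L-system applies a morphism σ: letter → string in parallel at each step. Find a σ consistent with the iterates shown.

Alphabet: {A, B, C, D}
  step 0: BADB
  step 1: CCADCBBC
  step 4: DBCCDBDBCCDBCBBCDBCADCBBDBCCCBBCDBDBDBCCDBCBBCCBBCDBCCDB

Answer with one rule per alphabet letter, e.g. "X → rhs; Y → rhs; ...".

A->CAD, B->C, C->DB, D->CBB

  step 0 ⇒ step 1: BADB ⇒ C·CAD·CBB·C
    A ↦ CAD
    B ↦ C
    D ↦ CBB
    C ↦ DB  (constrained at step 1)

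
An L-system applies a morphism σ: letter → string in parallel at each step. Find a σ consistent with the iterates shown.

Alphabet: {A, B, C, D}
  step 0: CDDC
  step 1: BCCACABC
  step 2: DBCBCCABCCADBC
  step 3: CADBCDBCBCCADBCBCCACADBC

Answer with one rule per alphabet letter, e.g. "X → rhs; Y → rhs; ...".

A->CA, B->D, C->BC, D->CA

  step 2 ⇒ step 3: DBCBCCABCCADBC ⇒ CA·D·BC·D·BC·BC·CA·D·BC·BC·CA·CA·D·BC
    A ↦ CA
    B ↦ D
    C ↦ BC
    D ↦ CA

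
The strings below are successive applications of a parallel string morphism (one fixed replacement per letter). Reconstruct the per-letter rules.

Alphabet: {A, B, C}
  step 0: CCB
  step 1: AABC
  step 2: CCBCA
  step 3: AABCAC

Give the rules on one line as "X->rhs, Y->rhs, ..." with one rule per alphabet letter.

A->C, B->BC, C->A

  step 2 ⇒ step 3: CCBCA ⇒ A·A·BC·A·C
    A ↦ C
    B ↦ BC
    C ↦ A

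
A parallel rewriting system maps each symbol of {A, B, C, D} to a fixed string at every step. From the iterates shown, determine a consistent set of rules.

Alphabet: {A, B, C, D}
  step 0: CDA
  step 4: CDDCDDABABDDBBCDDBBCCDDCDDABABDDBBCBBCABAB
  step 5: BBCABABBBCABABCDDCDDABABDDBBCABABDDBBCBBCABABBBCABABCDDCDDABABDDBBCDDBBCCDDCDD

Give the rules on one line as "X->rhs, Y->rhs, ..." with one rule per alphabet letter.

A->CD, B->D, C->BBC, D->AB

  step 4 ⇒ step 5: CDDCDDABABDDBBCDDBBCCDDCDDABABDDBBCBBCABAB ⇒ BBC·AB·AB·BBC·AB·AB·CD·D·CD·D·AB·AB·D·D·BBC·AB·AB·D·D·BBC·BBC·AB·AB·BBC·AB·AB·CD·D·CD·D·AB·AB·D·D·BBC·D·D·BBC·CD·D·CD·D
    A ↦ CD
    B ↦ D
    C ↦ BBC
    D ↦ AB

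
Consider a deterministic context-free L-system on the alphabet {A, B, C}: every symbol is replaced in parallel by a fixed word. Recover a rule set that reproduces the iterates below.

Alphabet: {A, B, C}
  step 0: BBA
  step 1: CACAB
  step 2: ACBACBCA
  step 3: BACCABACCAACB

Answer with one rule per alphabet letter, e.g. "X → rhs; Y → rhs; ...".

  step 2 ⇒ step 3: ACBACBCA ⇒ B·AC·CA·B·AC·CA·AC·B
    A ↦ B
    B ↦ CA
    C ↦ AC

A->B, B->CA, C->AC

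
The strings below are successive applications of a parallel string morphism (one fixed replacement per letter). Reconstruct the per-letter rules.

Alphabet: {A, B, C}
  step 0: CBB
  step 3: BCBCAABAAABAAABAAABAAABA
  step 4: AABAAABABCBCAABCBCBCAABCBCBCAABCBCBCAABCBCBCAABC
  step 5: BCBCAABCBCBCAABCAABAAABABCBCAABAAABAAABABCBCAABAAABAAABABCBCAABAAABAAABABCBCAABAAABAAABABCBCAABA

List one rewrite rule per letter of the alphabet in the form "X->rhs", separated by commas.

A->BC, B->AA, C->BA

  step 4 ⇒ step 5: AABAAABABCBCAABCBCBCAABCBCBCAABCBCBCAABCBCBCAABC ⇒ BC·BC·AA·BC·BC·BC·AA·BC·AA·BA·AA·BA·BC·BC·AA·BA·AA·BA·AA·BA·BC·BC·AA·BA·AA·BA·AA·BA·BC·BC·AA·BA·AA·BA·AA·BA·BC·BC·AA·BA·AA·BA·AA·BA·BC·BC·AA·BA
    A ↦ BC
    B ↦ AA
    C ↦ BA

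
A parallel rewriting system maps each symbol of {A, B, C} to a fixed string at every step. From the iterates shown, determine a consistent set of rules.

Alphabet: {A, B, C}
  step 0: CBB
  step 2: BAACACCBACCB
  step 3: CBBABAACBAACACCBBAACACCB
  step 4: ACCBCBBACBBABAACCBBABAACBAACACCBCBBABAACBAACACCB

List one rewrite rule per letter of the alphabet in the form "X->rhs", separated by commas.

  step 3 ⇒ step 4: CBBABAACBAACACCBBAACACCB ⇒ AC·CB·CB·BA·CB·BA·BA·AC·CB·BA·BA·AC·BA·AC·AC·CB·CB·BA·BA·AC·BA·AC·AC·CB
    A ↦ BA
    B ↦ CB
    C ↦ AC

A->BA, B->CB, C->AC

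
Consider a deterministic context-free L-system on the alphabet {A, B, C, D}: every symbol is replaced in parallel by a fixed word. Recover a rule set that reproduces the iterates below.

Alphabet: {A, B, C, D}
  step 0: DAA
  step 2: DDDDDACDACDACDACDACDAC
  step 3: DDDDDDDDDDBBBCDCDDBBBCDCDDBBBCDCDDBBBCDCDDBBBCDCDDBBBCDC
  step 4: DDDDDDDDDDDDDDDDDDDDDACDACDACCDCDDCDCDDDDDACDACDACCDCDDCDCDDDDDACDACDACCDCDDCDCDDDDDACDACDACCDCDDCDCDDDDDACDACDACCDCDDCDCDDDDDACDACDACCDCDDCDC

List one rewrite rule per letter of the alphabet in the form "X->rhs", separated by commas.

A->BBB, B->DAC, C->CDC, D->DD

  step 3 ⇒ step 4: DDDDDDDDDDBBBCDCDDBBBCDCDDBBBCDCDDBBBCDCDDBBBCDCDDBBBCDC ⇒ DD·DD·DD·DD·DD·DD·DD·DD·DD·DD·DAC·DAC·DAC·CDC·DD·CDC·DD·DD·DAC·DAC·DAC·CDC·DD·CDC·DD·DD·DAC·DAC·DAC·CDC·DD·CDC·DD·DD·DAC·DAC·DAC·CDC·DD·CDC·DD·DD·DAC·DAC·DAC·CDC·DD·CDC·DD·DD·DAC·DAC·DAC·CDC·DD·CDC
    B ↦ DAC
    C ↦ CDC
    D ↦ DD
  step 2 ⇒ step 3: DDDDDACDACDACDACDACDAC ⇒ DD·DD·DD·DD·DD·BBB·CDC·DD·BBB·CDC·DD·BBB·CDC·DD·BBB·CDC·DD·BBB·CDC·DD·BBB·CDC
    A ↦ BBB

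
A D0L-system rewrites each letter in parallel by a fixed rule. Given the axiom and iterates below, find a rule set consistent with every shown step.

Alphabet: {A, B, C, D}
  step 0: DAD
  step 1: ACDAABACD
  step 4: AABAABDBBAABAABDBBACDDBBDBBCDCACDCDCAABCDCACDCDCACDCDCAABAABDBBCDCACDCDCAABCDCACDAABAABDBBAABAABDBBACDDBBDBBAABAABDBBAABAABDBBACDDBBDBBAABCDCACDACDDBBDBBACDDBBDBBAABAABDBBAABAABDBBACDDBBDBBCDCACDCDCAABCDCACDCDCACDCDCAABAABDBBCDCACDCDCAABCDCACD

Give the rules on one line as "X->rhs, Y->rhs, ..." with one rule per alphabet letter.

A->AAB, B->DBB, C->CDC, D->ACD

  step 0 ⇒ step 1: DAD ⇒ ACD·AAB·ACD
    A ↦ AAB
    D ↦ ACD
    B ↦ DBB  (constrained at step 1)
    C ↦ CDC  (constrained at step 1)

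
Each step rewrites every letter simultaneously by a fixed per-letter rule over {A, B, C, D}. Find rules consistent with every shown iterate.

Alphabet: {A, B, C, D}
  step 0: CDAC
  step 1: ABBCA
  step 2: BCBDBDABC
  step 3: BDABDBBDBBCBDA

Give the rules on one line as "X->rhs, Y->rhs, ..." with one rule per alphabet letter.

  step 2 ⇒ step 3: BCBDBDABC ⇒ BD·A·BD·B·BD·B·BC·BD·A
    A ↦ BC
    B ↦ BD
    C ↦ A
    D ↦ B

A->BC, B->BD, C->A, D->B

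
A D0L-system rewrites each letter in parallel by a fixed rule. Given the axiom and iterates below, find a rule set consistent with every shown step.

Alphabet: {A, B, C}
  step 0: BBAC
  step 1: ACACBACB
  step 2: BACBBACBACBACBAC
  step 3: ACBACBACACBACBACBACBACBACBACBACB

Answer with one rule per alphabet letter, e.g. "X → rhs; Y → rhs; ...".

  step 2 ⇒ step 3: BACBBACBACBACBAC ⇒ AC·B·ACB·AC·AC·B·ACB·AC·B·ACB·AC·B·ACB·AC·B·ACB
    A ↦ B
    B ↦ AC
    C ↦ ACB

A->B, B->AC, C->ACB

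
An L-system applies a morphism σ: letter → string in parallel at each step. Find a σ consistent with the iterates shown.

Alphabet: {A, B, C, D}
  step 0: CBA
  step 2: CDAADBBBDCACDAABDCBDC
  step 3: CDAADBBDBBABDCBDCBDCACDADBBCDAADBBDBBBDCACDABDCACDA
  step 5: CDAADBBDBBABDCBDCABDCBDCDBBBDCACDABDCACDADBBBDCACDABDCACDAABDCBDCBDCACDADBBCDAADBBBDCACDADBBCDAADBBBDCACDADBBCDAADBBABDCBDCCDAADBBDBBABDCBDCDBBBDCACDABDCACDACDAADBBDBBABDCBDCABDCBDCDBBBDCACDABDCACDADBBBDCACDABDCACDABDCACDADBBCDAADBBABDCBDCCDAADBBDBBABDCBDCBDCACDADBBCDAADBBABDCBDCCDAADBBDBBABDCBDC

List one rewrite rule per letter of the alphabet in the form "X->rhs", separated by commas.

A->DBB, B->BDC, C->CDA, D->A

  step 2 ⇒ step 3: CDAADBBBDCACDAABDCBDC ⇒ CDA·A·DBB·DBB·A·BDC·BDC·BDC·A·CDA·DBB·CDA·A·DBB·DBB·BDC·A·CDA·BDC·A·CDA
    A ↦ DBB
    B ↦ BDC
    C ↦ CDA
    D ↦ A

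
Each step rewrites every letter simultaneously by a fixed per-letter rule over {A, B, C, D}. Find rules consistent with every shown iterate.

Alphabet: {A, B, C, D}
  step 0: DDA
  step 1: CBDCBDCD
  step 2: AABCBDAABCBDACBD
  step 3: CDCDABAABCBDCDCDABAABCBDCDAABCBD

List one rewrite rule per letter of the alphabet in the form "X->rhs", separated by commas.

A->CD, B->AB, C->A, D->CBD

  step 2 ⇒ step 3: AABCBDAABCBDACBD ⇒ CD·CD·AB·A·AB·CBD·CD·CD·AB·A·AB·CBD·CD·A·AB·CBD
    A ↦ CD
    B ↦ AB
    C ↦ A
    D ↦ CBD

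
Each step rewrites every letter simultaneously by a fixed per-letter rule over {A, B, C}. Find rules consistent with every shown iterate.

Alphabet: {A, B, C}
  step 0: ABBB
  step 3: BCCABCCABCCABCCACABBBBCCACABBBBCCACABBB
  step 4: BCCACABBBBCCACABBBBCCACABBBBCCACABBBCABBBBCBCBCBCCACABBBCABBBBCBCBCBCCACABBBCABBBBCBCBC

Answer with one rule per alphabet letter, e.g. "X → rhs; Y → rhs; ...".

  step 3 ⇒ step 4: BCCABCCABCCABCCACABBBBCCACABBBBCCACABBB ⇒ BC·CA·CA·BBB·BC·CA·CA·BBB·BC·CA·CA·BBB·BC·CA·CA·BBB·CA·BBB·BC·BC·BC·BC·CA·CA·BBB·CA·BBB·BC·BC·BC·BC·CA·CA·BBB·CA·BBB·BC·BC·BC
    A ↦ BBB
    B ↦ BC
    C ↦ CA

A->BBB, B->BC, C->CA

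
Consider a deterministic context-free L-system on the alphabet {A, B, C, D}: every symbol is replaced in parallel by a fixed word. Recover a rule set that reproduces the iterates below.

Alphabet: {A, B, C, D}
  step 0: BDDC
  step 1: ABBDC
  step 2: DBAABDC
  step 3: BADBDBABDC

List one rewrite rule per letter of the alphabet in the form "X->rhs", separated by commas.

A->DB, B->A, C->DC, D->B

  step 2 ⇒ step 3: DBAABDC ⇒ B·A·DB·DB·A·B·DC
    A ↦ DB
    B ↦ A
    C ↦ DC
    D ↦ B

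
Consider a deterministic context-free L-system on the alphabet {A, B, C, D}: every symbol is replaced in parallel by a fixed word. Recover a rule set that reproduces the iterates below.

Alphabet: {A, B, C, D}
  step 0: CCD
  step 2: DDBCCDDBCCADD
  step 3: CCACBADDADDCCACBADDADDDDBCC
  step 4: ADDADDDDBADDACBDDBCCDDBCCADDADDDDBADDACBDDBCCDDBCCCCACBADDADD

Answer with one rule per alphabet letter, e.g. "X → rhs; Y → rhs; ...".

A->DDB, B->ACB, C->ADD, D->C

  step 3 ⇒ step 4: CCACBADDADDCCACBADDADDDDBCC ⇒ ADD·ADD·DDB·ADD·ACB·DDB·C·C·DDB·C·C·ADD·ADD·DDB·ADD·ACB·DDB·C·C·DDB·C·C·C·C·ACB·ADD·ADD
    A ↦ DDB
    B ↦ ACB
    C ↦ ADD
    D ↦ C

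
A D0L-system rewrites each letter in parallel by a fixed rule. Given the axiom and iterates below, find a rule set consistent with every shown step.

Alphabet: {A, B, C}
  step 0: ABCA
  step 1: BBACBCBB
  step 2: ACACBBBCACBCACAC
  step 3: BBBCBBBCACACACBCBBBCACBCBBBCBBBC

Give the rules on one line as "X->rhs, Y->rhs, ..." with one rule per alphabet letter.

  step 2 ⇒ step 3: ACACBBBCACBCACAC ⇒ BB·BC·BB·BC·AC·AC·AC·BC·BB·BC·AC·BC·BB·BC·BB·BC
    A ↦ BB
    B ↦ AC
    C ↦ BC

A->BB, B->AC, C->BC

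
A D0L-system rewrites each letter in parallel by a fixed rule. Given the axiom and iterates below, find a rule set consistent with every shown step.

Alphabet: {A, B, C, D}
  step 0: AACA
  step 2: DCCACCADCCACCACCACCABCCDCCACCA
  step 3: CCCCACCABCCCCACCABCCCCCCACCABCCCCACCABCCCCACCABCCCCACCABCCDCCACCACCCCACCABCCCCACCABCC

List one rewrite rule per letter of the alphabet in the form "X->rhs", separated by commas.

A->BCC, B->D, C->CCA, D->CC

  step 2 ⇒ step 3: DCCACCADCCACCACCACCABCCDCCACCA ⇒ CC·CCA·CCA·BCC·CCA·CCA·BCC·CC·CCA·CCA·BCC·CCA·CCA·BCC·CCA·CCA·BCC·CCA·CCA·BCC·D·CCA·CCA·CC·CCA·CCA·BCC·CCA·CCA·BCC
    A ↦ BCC
    B ↦ D
    C ↦ CCA
    D ↦ CC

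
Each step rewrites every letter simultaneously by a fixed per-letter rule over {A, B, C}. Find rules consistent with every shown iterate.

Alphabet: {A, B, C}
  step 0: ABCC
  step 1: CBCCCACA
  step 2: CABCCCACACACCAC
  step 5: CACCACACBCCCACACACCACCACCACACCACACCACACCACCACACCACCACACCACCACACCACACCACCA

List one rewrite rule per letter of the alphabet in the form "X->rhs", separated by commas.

  step 1 ⇒ step 2: CBCCCACA ⇒ CA·BCC·CA·CA·CA·C·CA·C
    A ↦ C
    B ↦ BCC
    C ↦ CA

A->C, B->BCC, C->CA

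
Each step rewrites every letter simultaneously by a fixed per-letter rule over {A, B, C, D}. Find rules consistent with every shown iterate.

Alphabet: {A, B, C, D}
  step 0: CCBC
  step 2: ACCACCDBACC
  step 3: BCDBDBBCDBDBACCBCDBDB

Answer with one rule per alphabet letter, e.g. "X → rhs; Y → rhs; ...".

A->BC, B->C, C->DB, D->AC

  step 2 ⇒ step 3: ACCACCDBACC ⇒ BC·DB·DB·BC·DB·DB·AC·C·BC·DB·DB
    A ↦ BC
    B ↦ C
    C ↦ DB
    D ↦ AC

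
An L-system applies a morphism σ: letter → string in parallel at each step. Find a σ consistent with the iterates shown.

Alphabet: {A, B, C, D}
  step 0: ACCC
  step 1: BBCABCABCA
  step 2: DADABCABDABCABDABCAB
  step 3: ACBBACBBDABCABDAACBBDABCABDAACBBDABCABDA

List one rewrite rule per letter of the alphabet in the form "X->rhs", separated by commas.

  step 2 ⇒ step 3: DADABCABDABCABDABCAB ⇒ ACB·B·ACB·B·DA·BCA·B·DA·ACB·B·DA·BCA·B·DA·ACB·B·DA·BCA·B·DA
    A ↦ B
    B ↦ DA
    C ↦ BCA
    D ↦ ACB

A->B, B->DA, C->BCA, D->ACB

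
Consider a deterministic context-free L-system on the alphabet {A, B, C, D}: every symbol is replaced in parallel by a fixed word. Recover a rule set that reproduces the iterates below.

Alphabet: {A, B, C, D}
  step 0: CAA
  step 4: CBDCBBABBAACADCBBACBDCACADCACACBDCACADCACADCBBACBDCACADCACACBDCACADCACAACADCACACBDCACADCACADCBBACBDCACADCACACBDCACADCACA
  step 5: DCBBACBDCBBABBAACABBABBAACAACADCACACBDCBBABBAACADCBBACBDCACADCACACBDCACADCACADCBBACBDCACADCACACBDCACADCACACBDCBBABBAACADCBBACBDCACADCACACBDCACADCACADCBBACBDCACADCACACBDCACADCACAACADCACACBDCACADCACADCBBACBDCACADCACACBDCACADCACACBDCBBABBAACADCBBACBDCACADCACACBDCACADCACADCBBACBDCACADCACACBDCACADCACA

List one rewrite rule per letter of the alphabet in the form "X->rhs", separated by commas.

  step 4 ⇒ step 5: CBDCBBABBAACADCBBACBDCACADCACACBDCACADCACADCBBACBDCACADCACACBDCACADCACAACADCACACBDCACADCACADCBBACBDCACADCACACBDCACADCACA ⇒ DC·BBA·CB·DC·BBA·BBA·ACA·BBA·BBA·ACA·ACA·DC·ACA·CB·DC·BBA·BBA·ACA·DC·BBA·CB·DC·ACA·DC·ACA·CB·DC·ACA·DC·ACA·DC·BBA·CB·DC·ACA·DC·ACA·CB·DC·ACA·DC·ACA·CB·DC·BBA·BBA·ACA·DC·BBA·CB·DC·ACA·DC·ACA·CB·DC·ACA·DC·ACA·DC·BBA·CB·DC·ACA·DC·ACA·CB·DC·ACA·DC·ACA·ACA·DC·ACA·CB·DC·ACA·DC·ACA·DC·BBA·CB·DC·ACA·DC·ACA·CB·DC·ACA·DC·ACA·CB·DC·BBA·BBA·ACA·DC·BBA·CB·DC·ACA·DC·ACA·CB·DC·ACA·DC·ACA·DC·BBA·CB·DC·ACA·DC·ACA·CB·DC·ACA·DC·ACA
    A ↦ ACA
    B ↦ BBA
    C ↦ DC
    D ↦ CB

A->ACA, B->BBA, C->DC, D->CB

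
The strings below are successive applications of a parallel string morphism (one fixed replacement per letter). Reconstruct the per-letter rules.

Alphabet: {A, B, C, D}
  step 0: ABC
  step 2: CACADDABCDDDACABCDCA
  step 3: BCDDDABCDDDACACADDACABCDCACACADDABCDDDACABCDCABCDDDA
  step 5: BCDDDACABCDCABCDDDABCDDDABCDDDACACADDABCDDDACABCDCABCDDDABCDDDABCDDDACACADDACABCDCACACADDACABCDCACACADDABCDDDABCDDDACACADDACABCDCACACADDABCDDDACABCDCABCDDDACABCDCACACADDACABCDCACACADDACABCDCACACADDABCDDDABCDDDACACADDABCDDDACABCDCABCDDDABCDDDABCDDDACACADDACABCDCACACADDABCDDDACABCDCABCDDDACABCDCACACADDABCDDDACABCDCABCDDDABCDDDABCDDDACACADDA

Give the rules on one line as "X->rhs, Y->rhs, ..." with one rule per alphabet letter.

A->DDA, B->CA, C->BCD, D->CA

  step 2 ⇒ step 3: CACADDABCDDDACABCDCA ⇒ BCD·DDA·BCD·DDA·CA·CA·DDA·CA·BCD·CA·CA·CA·DDA·BCD·DDA·CA·BCD·CA·BCD·DDA
    A ↦ DDA
    B ↦ CA
    C ↦ BCD
    D ↦ CA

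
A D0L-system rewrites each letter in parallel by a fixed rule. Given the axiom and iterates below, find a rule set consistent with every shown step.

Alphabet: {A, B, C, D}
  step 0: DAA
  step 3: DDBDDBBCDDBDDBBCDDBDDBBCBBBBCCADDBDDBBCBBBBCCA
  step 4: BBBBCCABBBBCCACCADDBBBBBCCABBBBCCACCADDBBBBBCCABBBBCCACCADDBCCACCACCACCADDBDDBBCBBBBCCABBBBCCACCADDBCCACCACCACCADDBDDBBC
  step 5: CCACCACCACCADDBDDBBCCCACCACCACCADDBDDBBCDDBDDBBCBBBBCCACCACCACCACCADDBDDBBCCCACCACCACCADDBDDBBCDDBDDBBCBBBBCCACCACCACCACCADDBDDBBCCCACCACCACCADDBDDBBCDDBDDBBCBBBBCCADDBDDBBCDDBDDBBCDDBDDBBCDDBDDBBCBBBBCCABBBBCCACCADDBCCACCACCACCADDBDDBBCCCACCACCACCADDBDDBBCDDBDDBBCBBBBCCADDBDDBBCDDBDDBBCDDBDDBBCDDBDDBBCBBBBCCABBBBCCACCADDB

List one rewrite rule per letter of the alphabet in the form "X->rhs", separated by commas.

  step 4 ⇒ step 5: BBBBCCABBBBCCACCADDBBBBBCCABBBBCCACCADDBBBBBCCABBBBCCACCADDBCCACCACCACCADDBDDBBCBBBBCCABBBBCCACCADDBCCACCACCACCADDBDDBBC ⇒ CCA·CCA·CCA·CCA·DDB·DDB·BC·CCA·CCA·CCA·CCA·DDB·DDB·BC·DDB·DDB·BC·BB·BB·CCA·CCA·CCA·CCA·CCA·DDB·DDB·BC·CCA·CCA·CCA·CCA·DDB·DDB·BC·DDB·DDB·BC·BB·BB·CCA·CCA·CCA·CCA·CCA·DDB·DDB·BC·CCA·CCA·CCA·CCA·DDB·DDB·BC·DDB·DDB·BC·BB·BB·CCA·DDB·DDB·BC·DDB·DDB·BC·DDB·DDB·BC·DDB·DDB·BC·BB·BB·CCA·BB·BB·CCA·CCA·DDB·CCA·CCA·CCA·CCA·DDB·DDB·BC·CCA·CCA·CCA·CCA·DDB·DDB·BC·DDB·DDB·BC·BB·BB·CCA·DDB·DDB·BC·DDB·DDB·BC·DDB·DDB·BC·DDB·DDB·BC·BB·BB·CCA·BB·BB·CCA·CCA·DDB
    A ↦ BC
    B ↦ CCA
    C ↦ DDB
    D ↦ BB

A->BC, B->CCA, C->DDB, D->BB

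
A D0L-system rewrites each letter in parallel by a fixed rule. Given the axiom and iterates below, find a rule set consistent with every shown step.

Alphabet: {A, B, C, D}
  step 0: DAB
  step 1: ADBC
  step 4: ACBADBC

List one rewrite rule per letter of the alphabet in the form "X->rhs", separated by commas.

A->B, B->C, C->A, D->AD

  step 0 ⇒ step 1: DAB ⇒ AD·B·C
    A ↦ B
    B ↦ C
    D ↦ AD
    C ↦ A  (constrained at step 1)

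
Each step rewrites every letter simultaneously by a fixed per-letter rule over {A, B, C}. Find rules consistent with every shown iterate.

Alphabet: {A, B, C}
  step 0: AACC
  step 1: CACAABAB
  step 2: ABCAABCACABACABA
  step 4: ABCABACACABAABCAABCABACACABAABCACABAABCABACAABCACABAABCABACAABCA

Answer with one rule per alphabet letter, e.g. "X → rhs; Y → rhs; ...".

A->CA, B->BA, C->AB

  step 1 ⇒ step 2: CACAABAB ⇒ AB·CA·AB·CA·CA·BA·CA·BA
    A ↦ CA
    B ↦ BA
    C ↦ AB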